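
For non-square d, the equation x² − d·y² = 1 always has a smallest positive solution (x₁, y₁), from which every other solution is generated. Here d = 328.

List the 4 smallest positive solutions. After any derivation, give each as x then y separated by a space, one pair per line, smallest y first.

163 9
53137 2934
17322499 956475
5647081537 311807916

√328 = [18; 9,36, …], period ℓ=2 (even) → k=1
k=0  a_k=18  p_k/q_k = 18/1
k=1  a_k=9  p_k/q_k = 163/9
→ (163, 9).  Check: 163²=26569, 328·9²=26568, difference 1.
k=2:  x_2 = 163·163+328·9·9 = 53137,  y_2 = 163·9+9·163 = 2934
k=3:  x_3 = 163·53137+328·9·2934 = 17322499,  y_3 = 163·2934+9·53137 = 956475
k=4:  x_4 = 163·17322499+328·9·956475 = 5647081537,  y_4 = 163·956475+9·17322499 = 311807916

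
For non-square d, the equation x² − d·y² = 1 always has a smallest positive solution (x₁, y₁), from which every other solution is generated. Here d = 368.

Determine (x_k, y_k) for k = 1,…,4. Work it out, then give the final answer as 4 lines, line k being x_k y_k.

1151 60
2649601 138120
6099380351 317952180
14040770918401 731925780240

√368 → a₀=19, period (5,2,5,38); ℓ=4 even so k=3
a_0=19:  p_0=19·1+0=19,  q_0=19·0+1=1
a_1=5:  p_1=5·19+1=96,  q_1=5·1+0=5
a_2=2:  p_2=2·96+19=211,  q_2=2·5+1=11
a_3=5:  p_3=5·211+96=1151,  q_3=5·11+5=60
→ (1151, 60).  Check: 1151²=1324801, 368·60²=1324800, difference 1.
k=2:  x_2 = 1151·1151+368·60·60 = 2649601,  y_2 = 1151·60+60·1151 = 138120
k=3:  x_3 = 1151·2649601+368·60·138120 = 6099380351,  y_3 = 1151·138120+60·2649601 = 317952180
k=4:  x_4 = 1151·6099380351+368·60·317952180 = 14040770918401,  y_4 = 1151·317952180+60·6099380351 = 731925780240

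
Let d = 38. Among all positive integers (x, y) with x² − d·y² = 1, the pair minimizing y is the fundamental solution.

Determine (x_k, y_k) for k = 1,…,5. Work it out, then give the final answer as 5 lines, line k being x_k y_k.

√38 → a₀=6, period (6,12); ℓ=2 even so k=1
k=0  a_k=6  p_k/q_k = 6/1
k=1  a_k=6  p_k/q_k = 37/6
fundamental: x₁=37, y₁=6  (since 1369 − 38·36 = 1)
k=2:  x_2 = 37·37+38·6·6 = 2737,  y_2 = 37·6+6·37 = 444
k=3:  x_3 = 37·2737+38·6·444 = 202501,  y_3 = 37·444+6·2737 = 32850
k=4:  x_4 = 37·202501+38·6·32850 = 14982337,  y_4 = 37·32850+6·202501 = 2430456
k=5:  x_5 = 37·14982337+38·6·2430456 = 1108490437,  y_5 = 37·2430456+6·14982337 = 179820894

37 6
2737 444
202501 32850
14982337 2430456
1108490437 179820894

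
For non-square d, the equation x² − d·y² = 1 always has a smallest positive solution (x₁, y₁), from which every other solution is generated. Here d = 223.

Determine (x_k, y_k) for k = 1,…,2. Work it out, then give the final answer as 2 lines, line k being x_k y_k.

d=223: √d = [14; 1,13,1,28] (ℓ=4, even), read p_3/q_3
k=0  a_k=14  p_k/q_k = 14/1
…
k=2  a_k=13  p_k/q_k = 209/14
k=3  a_k=1  p_k/q_k = 224/15
(x₁, y₁) = (224, 15);  224² − 223·15² = 1 ✓
(x_2, y_2) = (224·224 + 223·15·15, 224·15 + 15·224) = (100351, 6720)

224 15
100351 6720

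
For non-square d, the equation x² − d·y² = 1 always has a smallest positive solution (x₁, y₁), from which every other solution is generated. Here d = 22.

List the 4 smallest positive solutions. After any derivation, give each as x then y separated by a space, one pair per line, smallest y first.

197 42
77617 16548
30580901 6519870
12048797377 2568812232

[4; 1,2,4,2,1,8] for √22; ℓ=6 ⇒ convergent index 5
a_0=4:  p_0=4·1+0=4,  q_0=4·0+1=1
a_1=1:  p_1=1·4+1=5,  q_1=1·1+0=1
a_2=2:  p_2=2·5+4=14,  q_2=2·1+1=3
a_3=4:  p_3=4·14+5=61,  q_3=4·3+1=13
a_4=2:  p_4=2·61+14=136,  q_4=2·13+3=29
a_5=1:  p_5=1·136+61=197,  q_5=1·29+13=42
→ (197, 42).  Check: 197²=38809, 22·42²=38808, difference 1.
(197+42√22)^2 = 77617 + 16548√22
(197+42√22)^3 = 30580901 + 6519870√22
(197+42√22)^4 = 12048797377 + 2568812232√22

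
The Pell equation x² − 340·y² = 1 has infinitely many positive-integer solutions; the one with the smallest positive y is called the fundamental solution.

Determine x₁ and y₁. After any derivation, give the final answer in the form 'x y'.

285769 15498

√340 → a₀=18, period (2,3,1,1,1,…,3,2,36); ℓ=14 even so k=13
k=0  a_k=18  p_k/q_k = 18/1
…
k=2  a_k=3  p_k/q_k = 129/7
…
k=4  a_k=1  p_k/q_k = 295/16
…
k=6  a_k=1  p_k/q_k = 756/41
k=7  a_k=8  p_k/q_k = 6509/353
k=8  a_k=1  p_k/q_k = 7265/394
k=9  a_k=1  p_k/q_k = 13774/747
k=10  a_k=1  p_k/q_k = 21039/1141
…
k=12  a_k=3  p_k/q_k = 125478/6805
k=13  a_k=2  p_k/q_k = 285769/15498
fundamental: x₁=285769, y₁=15498  (since 81663921361 − 340·240188004 = 1)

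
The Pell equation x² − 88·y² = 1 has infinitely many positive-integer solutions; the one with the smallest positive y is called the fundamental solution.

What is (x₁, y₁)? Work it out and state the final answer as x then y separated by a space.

√88 = [9; 2,1,1,1,2,18, …], period ℓ=6 (even) → k=5
a_0=9:  p_0=9·1+0=9,  q_0=9·0+1=1
a_1=2:  p_1=2·9+1=19,  q_1=2·1+0=2
a_2=1:  p_2=1·19+9=28,  q_2=1·2+1=3
a_3=1:  p_3=1·28+19=47,  q_3=1·3+2=5
a_4=1:  p_4=1·47+28=75,  q_4=1·5+3=8
a_5=2:  p_5=2·75+47=197,  q_5=2·8+5=21
(x₁, y₁) = (197, 21);  197² − 88·21² = 1 ✓

197 21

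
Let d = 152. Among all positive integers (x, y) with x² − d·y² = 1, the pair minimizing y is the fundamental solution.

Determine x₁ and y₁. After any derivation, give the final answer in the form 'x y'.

37 3

[12; 3,24] for √152; ℓ=2 ⇒ convergent index 1
k=0  a_k=12  p_k/q_k = 12/1
k=1  a_k=3  p_k/q_k = 37/3
(x₁, y₁) = (37, 3);  37² − 152·3² = 1 ✓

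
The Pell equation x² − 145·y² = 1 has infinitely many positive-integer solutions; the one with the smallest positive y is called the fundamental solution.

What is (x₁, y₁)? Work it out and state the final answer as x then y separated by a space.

289 24

√145 → a₀=12, period (24); ℓ=1 odd so k=1
step 0: (12, 1)  from 12·(1,0) + (0,1)
step 1: (289, 24)  from 24·(12,1) + (1,0)
→ (289, 24).  Check: 289²=83521, 145·24²=83520, difference 1.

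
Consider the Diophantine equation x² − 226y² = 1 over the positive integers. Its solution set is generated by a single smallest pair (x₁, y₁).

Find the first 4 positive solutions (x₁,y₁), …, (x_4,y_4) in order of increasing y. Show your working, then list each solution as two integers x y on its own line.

451 30
406801 27060
366934051 24408090
330974107201 22016070120

√226 = [15; 30, …], period ℓ=1 (odd) → k=1
i=0: a=15 ⇒ p=15, q=1
i=1: a=30 ⇒ p=451, q=30
fundamental: x₁=451, y₁=30  (since 203401 − 226·900 = 1)
k=2:  x_2 = 451·451+226·30·30 = 406801,  y_2 = 451·30+30·451 = 27060
k=3:  x_3 = 451·406801+226·30·27060 = 366934051,  y_3 = 451·27060+30·406801 = 24408090
k=4:  x_4 = 451·366934051+226·30·24408090 = 330974107201,  y_4 = 451·24408090+30·366934051 = 22016070120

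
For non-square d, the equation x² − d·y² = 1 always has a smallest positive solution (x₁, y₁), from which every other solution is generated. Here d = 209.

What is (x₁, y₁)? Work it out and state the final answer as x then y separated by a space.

46551 3220

√209 → a₀=14, period (2,5,3,2,3,5,2,28); ℓ=8 even so k=7
k=0  a_k=14  p_k/q_k = 14/1
…
k=2  a_k=5  p_k/q_k = 159/11
…
k=4  a_k=2  p_k/q_k = 1171/81
…
k=6  a_k=5  p_k/q_k = 21266/1471
k=7  a_k=2  p_k/q_k = 46551/3220
fundamental: x₁=46551, y₁=3220  (since 2166995601 − 209·10368400 = 1)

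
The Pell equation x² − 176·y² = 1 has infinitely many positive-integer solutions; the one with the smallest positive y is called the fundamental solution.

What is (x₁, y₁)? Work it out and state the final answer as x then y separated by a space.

d=176: √d = [13; 3,1,3,26] (ℓ=4, even), read p_3/q_3
i=0: a=13 ⇒ p=13, q=1
…
i=2: a=1 ⇒ p=53, q=4
i=3: a=3 ⇒ p=199, q=15
fundamental: x₁=199, y₁=15  (since 39601 − 176·225 = 1)

199 15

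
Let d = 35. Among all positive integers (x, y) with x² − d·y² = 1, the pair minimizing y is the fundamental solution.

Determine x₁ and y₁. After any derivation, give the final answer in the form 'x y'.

6 1

d=35: √d = [5; 1,10] (ℓ=2, even), read p_1/q_1
step 0: (5, 1)  from 5·(1,0) + (0,1)
step 1: (6, 1)  from 1·(5,1) + (1,0)
→ (6, 1).  Check: 6²=36, 35·1²=35, difference 1.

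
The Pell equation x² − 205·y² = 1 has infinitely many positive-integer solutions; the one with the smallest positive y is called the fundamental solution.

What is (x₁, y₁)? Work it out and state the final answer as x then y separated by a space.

[14; 3,6,1,4,1,6,3,28] for √205; ℓ=8 ⇒ convergent index 7
step 0: (14, 1)  from 14·(1,0) + (0,1)
step 1: (43, 3)  from 3·(14,1) + (1,0)
step 2: (272, 19)  from 6·(43,3) + (14,1)
…
step 6: (12614, 881)  from 6·(1847,129) + (1532,107)
step 7: (39689, 2772)  from 3·(12614,881) + (1847,129)
→ (39689, 2772).  Check: 39689²=1575216721, 205·2772²=1575216720, difference 1.

39689 2772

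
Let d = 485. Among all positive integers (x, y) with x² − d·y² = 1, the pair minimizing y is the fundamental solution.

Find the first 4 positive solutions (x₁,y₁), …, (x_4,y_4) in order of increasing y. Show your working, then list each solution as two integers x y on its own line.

[22; 44] for √485; ℓ=1 ⇒ convergent index 1
i=0: a=22 ⇒ p=22, q=1
i=1: a=44 ⇒ p=969, q=44
(x₁, y₁) = (969, 44);  969² − 485·44² = 1 ✓
n=2: (969,44)∘(969,44) = (969·969+485·44·44, 969·44+44·969) = (1877921,85272)
n=3: (1877921,85272)∘(969,44) = (969·1877921+485·44·85272, 969·85272+44·1877921) = (3639409929,165257092)
n=4: (3639409929,165257092)∘(969,44) = (969·3639409929+485·44·165257092, 969·165257092+44·3639409929) = (7053174564481,320268159024)

969 44
1877921 85272
3639409929 165257092
7053174564481 320268159024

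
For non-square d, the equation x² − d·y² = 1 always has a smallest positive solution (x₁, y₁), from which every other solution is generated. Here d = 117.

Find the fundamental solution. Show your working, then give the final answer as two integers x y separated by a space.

649 60

√117 = [10; 1,4,2,4,1,20, …], period ℓ=6 (even) → k=5
step 0: (10, 1)  from 10·(1,0) + (0,1)
…
step 2: (54, 5)  from 4·(11,1) + (10,1)
…
step 4: (530, 49)  from 4·(119,11) + (54,5)
step 5: (649, 60)  from 1·(530,49) + (119,11)
fundamental: x₁=649, y₁=60  (since 421201 − 117·3600 = 1)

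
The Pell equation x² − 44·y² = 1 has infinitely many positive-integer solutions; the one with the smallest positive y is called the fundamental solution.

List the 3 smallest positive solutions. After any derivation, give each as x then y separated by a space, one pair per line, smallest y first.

199 30
79201 11940
31521799 4752090

d=44: √d = [6; 1,1,1,2,1,1,1,12] (ℓ=8, even), read p_7/q_7
step 0: (6, 1)  from 6·(1,0) + (0,1)
…
step 2: (13, 2)  from 1·(7,1) + (6,1)
step 3: (20, 3)  from 1·(13,2) + (7,1)
…
step 6: (126, 19)  from 1·(73,11) + (53,8)
step 7: (199, 30)  from 1·(126,19) + (73,11)
→ (199, 30).  Check: 199²=39601, 44·30²=39600, difference 1.
k=2:  x_2 = 199·199+44·30·30 = 79201,  y_2 = 199·30+30·199 = 11940
k=3:  x_3 = 199·79201+44·30·11940 = 31521799,  y_3 = 199·11940+30·79201 = 4752090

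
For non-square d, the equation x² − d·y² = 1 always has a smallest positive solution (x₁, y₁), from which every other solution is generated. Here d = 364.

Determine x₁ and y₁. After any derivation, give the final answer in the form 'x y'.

4954951 259710

d=364: √d = [19; 12,1,2,3,1,8,1,3,2,1,12,38] (ℓ=12, even), read p_11/q_11
step 0: (19, 1)  from 19·(1,0) + (0,1)
step 1: (229, 12)  from 12·(19,1) + (1,0)
step 2: (248, 13)  from 1·(229,12) + (19,1)
step 3: (725, 38)  from 2·(248,13) + (229,12)
…
step 5: (3148, 165)  from 1·(2423,127) + (725,38)
…
step 9: (270499, 14178)  from 2·(119872,6283) + (30755,1612)
step 10: (390371, 20461)  from 1·(270499,14178) + (119872,6283)
step 11: (4954951, 259710)  from 12·(390371,20461) + (270499,14178)
(x₁, y₁) = (4954951, 259710);  4954951² − 364·259710² = 1 ✓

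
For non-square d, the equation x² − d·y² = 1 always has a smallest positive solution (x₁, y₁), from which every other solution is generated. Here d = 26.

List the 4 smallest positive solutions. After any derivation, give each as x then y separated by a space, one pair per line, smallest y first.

√26 = [5; 10, …], period ℓ=1 (odd) → k=1
step 0: (5, 1)  from 5·(1,0) + (0,1)
step 1: (51, 10)  from 10·(5,1) + (1,0)
→ (51, 10).  Check: 51²=2601, 26·10²=2600, difference 1.
(x_2, y_2) = (51·51 + 26·10·10, 51·10 + 10·51) = (5201, 1020)
(x_3, y_3) = (51·5201 + 26·10·1020, 51·1020 + 10·5201) = (530451, 104030)
(x_4, y_4) = (51·530451 + 26·10·104030, 51·104030 + 10·530451) = (54100801, 10610040)

51 10
5201 1020
530451 104030
54100801 10610040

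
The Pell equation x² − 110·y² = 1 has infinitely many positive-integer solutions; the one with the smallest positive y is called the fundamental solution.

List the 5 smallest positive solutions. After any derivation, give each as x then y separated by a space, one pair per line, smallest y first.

21 2
881 84
36981 3526
1552321 148008
65160501 6212810

d=110: √d = [10; 2,20] (ℓ=2, even), read p_1/q_1
i=0: a=10 ⇒ p=10, q=1
i=1: a=2 ⇒ p=21, q=2
fundamental: x₁=21, y₁=2  (since 441 − 110·4 = 1)
(x_2, y_2) = (21·21 + 110·2·2, 21·2 + 2·21) = (881, 84)
(x_3, y_3) = (21·881 + 110·2·84, 21·84 + 2·881) = (36981, 3526)
(x_4, y_4) = (21·36981 + 110·2·3526, 21·3526 + 2·36981) = (1552321, 148008)
(x_5, y_5) = (21·1552321 + 110·2·148008, 21·148008 + 2·1552321) = (65160501, 6212810)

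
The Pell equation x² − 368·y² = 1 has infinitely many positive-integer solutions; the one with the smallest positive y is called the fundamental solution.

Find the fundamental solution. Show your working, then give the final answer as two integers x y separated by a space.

√368 → a₀=19, period (5,2,5,38); ℓ=4 even so k=3
i=0: a=19 ⇒ p=19, q=1
…
i=2: a=2 ⇒ p=211, q=11
i=3: a=5 ⇒ p=1151, q=60
→ (1151, 60).  Check: 1151²=1324801, 368·60²=1324800, difference 1.

1151 60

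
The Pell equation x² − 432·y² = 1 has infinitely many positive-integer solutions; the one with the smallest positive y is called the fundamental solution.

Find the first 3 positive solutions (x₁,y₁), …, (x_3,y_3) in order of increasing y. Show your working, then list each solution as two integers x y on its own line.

[20; 1,3,1,1,1,3,1,40] for √432; ℓ=8 ⇒ convergent index 7
k=0  a_k=20  p_k/q_k = 20/1
k=1  a_k=1  p_k/q_k = 21/1
…
k=3  a_k=1  p_k/q_k = 104/5
…
k=5  a_k=1  p_k/q_k = 291/14
k=6  a_k=3  p_k/q_k = 1060/51
k=7  a_k=1  p_k/q_k = 1351/65
(x₁, y₁) = (1351, 65);  1351² − 432·65² = 1 ✓
(1351+65√432)^2 = 3650401 + 175630√432
(1351+65√432)^3 = 9863382151 + 474552195√432

1351 65
3650401 175630
9863382151 474552195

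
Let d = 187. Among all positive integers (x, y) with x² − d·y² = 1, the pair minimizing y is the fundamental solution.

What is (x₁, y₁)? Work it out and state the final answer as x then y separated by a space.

1682 123

d=187: √d = [13; 1,2,13,2,1,26] (ℓ=6, even), read p_5/q_5
a_0=13:  p_0=13·1+0=13,  q_0=13·0+1=1
a_1=1:  p_1=1·13+1=14,  q_1=1·1+0=1
…
a_3=13:  p_3=13·41+14=547,  q_3=13·3+1=40
a_4=2:  p_4=2·547+41=1135,  q_4=2·40+3=83
a_5=1:  p_5=1·1135+547=1682,  q_5=1·83+40=123
fundamental: x₁=1682, y₁=123  (since 2829124 − 187·15129 = 1)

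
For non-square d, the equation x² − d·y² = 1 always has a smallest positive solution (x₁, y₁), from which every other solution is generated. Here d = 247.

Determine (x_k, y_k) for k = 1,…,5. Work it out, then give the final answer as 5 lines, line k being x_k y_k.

√247 → a₀=15, period (1,2,1,1,9,1,9,1,1,2,1,30); ℓ=12 even so k=11
i=0: a=15 ⇒ p=15, q=1
i=1: a=1 ⇒ p=16, q=1
i=2: a=2 ⇒ p=47, q=3
i=3: a=1 ⇒ p=63, q=4
…
i=6: a=1 ⇒ p=1163, q=74
i=7: a=9 ⇒ p=11520, q=733
…
i=10: a=2 ⇒ p=61089, q=3887
i=11: a=1 ⇒ p=85292, q=5427
→ (85292, 5427).  Check: 85292²=7274725264, 247·5427²=7274725263, difference 1.
(x_2, y_2) = (85292·85292 + 247·5427·5427, 85292·5427 + 5427·85292) = (14549450527, 925759368)
(x_3, y_3) = (85292·14549450527 + 247·5427·925759368, 85292·925759368 + 5427·14549450527) = (2481903468612476, 157919736025485)
(x_4, y_4) = (85292·2481903468612476 + 247·5427·157919736025485, 85292·157919736025485 + 5427·2481903468612476) = (423373021275241155457, 26938580249245573872)
(x_5, y_5) = (85292·423373021275241155457 + 247·5427·26938580249245573872, 85292·26938580249245573872 + 5427·423373021275241155457) = (72220663458733833793864412, 4595290773079387237355763)

85292 5427
14549450527 925759368
2481903468612476 157919736025485
423373021275241155457 26938580249245573872
72220663458733833793864412 4595290773079387237355763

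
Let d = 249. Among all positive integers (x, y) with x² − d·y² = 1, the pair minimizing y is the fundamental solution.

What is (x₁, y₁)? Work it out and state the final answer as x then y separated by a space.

√249 = [15; 1,3,1,1,5,…,3,1,30, …], period ℓ=16 (even) → k=15
k=0  a_k=15  p_k/q_k = 15/1
k=1  a_k=1  p_k/q_k = 16/1
…
k=3  a_k=1  p_k/q_k = 79/5
k=4  a_k=1  p_k/q_k = 142/9
…
k=7  a_k=3  p_k/q_k = 3582/227
…
k=9  a_k=3  p_k/q_k = 113835/7214
k=10  a_k=1  p_k/q_k = 150586/9543
…
k=12  a_k=1  p_k/q_k = 1017351/64472
…
k=14  a_k=3  p_k/q_k = 6669699/422675
k=15  a_k=1  p_k/q_k = 8553815/542076
→ (8553815, 542076).  Check: 8553815²=73167751054225, 249·542076²=73167751054224, difference 1.

8553815 542076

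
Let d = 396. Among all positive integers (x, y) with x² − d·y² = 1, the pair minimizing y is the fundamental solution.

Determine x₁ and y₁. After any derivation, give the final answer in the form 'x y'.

199 10

√396 → a₀=19, period (1,8,1,38); ℓ=4 even so k=3
step 0: (19, 1)  from 19·(1,0) + (0,1)
…
step 2: (179, 9)  from 8·(20,1) + (19,1)
step 3: (199, 10)  from 1·(179,9) + (20,1)
→ (199, 10).  Check: 199²=39601, 396·10²=39600, difference 1.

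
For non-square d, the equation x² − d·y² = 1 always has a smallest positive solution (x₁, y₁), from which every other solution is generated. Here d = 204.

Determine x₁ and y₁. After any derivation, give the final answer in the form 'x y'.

4999 350

√204 = [14; 3,1,1,6,1,1,3,28, …], period ℓ=8 (even) → k=7
k=0  a_k=14  p_k/q_k = 14/1
…
k=3  a_k=1  p_k/q_k = 100/7
…
k=5  a_k=1  p_k/q_k = 757/53
k=6  a_k=1  p_k/q_k = 1414/99
k=7  a_k=3  p_k/q_k = 4999/350
fundamental: x₁=4999, y₁=350  (since 24990001 − 204·122500 = 1)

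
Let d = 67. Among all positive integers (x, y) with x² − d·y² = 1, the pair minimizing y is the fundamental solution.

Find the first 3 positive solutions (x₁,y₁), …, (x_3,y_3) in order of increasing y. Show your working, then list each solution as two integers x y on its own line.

[8; 5,2,1,1,7,1,1,2,5,16] for √67; ℓ=10 ⇒ convergent index 9
i=0: a=8 ⇒ p=8, q=1
…
i=2: a=2 ⇒ p=90, q=11
…
i=4: a=1 ⇒ p=221, q=27
i=5: a=7 ⇒ p=1678, q=205
…
i=7: a=1 ⇒ p=3577, q=437
i=8: a=2 ⇒ p=9053, q=1106
i=9: a=5 ⇒ p=48842, q=5967
fundamental: x₁=48842, y₁=5967  (since 2385540964 − 67·35605089 = 1)
(x_2, y_2) = (48842·48842 + 67·5967·5967, 48842·5967 + 5967·48842) = (4771081927, 582880428)
(x_3, y_3) = (48842·4771081927 + 67·5967·582880428, 48842·582880428 + 5967·4771081927) = (466058366908226, 56938091722785)

48842 5967
4771081927 582880428
466058366908226 56938091722785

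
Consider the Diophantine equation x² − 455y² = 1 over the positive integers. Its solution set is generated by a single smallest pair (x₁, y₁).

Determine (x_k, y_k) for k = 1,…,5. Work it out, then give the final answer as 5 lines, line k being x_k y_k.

64 3
8191 384
1048384 49149
134184961 6290688
17174626624 805158915

√455 = [21; 3,42, …], period ℓ=2 (even) → k=1
k=0  a_k=21  p_k/q_k = 21/1
k=1  a_k=3  p_k/q_k = 64/3
→ (64, 3).  Check: 64²=4096, 455·3²=4095, difference 1.
(x_2, y_2) = (64·64 + 455·3·3, 64·3 + 3·64) = (8191, 384)
(x_3, y_3) = (64·8191 + 455·3·384, 64·384 + 3·8191) = (1048384, 49149)
(x_4, y_4) = (64·1048384 + 455·3·49149, 64·49149 + 3·1048384) = (134184961, 6290688)
(x_5, y_5) = (64·134184961 + 455·3·6290688, 64·6290688 + 3·134184961) = (17174626624, 805158915)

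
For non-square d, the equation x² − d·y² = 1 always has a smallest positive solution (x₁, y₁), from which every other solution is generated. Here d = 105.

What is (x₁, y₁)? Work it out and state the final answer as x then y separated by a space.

41 4

[10; 4,20] for √105; ℓ=2 ⇒ convergent index 1
a_0=10:  p_0=10·1+0=10,  q_0=10·0+1=1
a_1=4:  p_1=4·10+1=41,  q_1=4·1+0=4
→ (41, 4).  Check: 41²=1681, 105·4²=1680, difference 1.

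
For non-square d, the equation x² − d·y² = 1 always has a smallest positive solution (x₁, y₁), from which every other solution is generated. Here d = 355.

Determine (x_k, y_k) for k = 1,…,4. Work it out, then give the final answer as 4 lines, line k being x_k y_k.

[18; 1,5,3,3,1,6,1,3,3,5,1,36] for √355; ℓ=12 ⇒ convergent index 11
a_0=18:  p_0=18·1+0=18,  q_0=18·0+1=1
…
a_2=5:  p_2=5·19+18=113,  q_2=5·1+1=6
…
a_4=3:  p_4=3·358+113=1187,  q_4=3·19+6=63
…
a_7=1:  p_7=1·10457+1545=12002,  q_7=1·555+82=637
…
a_9=3:  p_9=3·46463+12002=151391,  q_9=3·2466+637=8035
a_10=5:  p_10=5·151391+46463=803418,  q_10=5·8035+2466=42641
a_11=1:  p_11=1·803418+151391=954809,  q_11=1·42641+8035=50676
→ (954809, 50676).  Check: 954809²=911660226481, 355·50676²=911660226480, difference 1.
(x_2, y_2) = (954809·954809 + 355·50676·50676, 954809·50676 + 50676·954809) = (1823320452961, 96771801768)
(x_3, y_3) = (954809·1823320452961 + 355·50676·96771801768, 954809·96771801768 + 50676·1823320452961) = (3481845556741524089, 184797174548553948)
(x_4, y_4) = (954809·3481845556741524089 + 355·50676·184797174548553948, 954809·184797174548553948 + 50676·3481845556741524089) = (6648994948371812427335041, 352892010866963721270096)

954809 50676
1823320452961 96771801768
3481845556741524089 184797174548553948
6648994948371812427335041 352892010866963721270096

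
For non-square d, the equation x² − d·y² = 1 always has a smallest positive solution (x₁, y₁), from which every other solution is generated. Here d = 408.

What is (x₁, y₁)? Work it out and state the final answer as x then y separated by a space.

√408 = [20; 5,40, …], period ℓ=2 (even) → k=1
i=0: a=20 ⇒ p=20, q=1
i=1: a=5 ⇒ p=101, q=5
fundamental: x₁=101, y₁=5  (since 10201 − 408·25 = 1)

101 5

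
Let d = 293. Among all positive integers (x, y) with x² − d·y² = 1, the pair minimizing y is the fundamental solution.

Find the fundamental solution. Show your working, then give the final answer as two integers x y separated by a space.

√293 → a₀=17, period (8,1,1,8,34); ℓ=5 odd so k=9
step 0: (17, 1)  from 17·(1,0) + (0,1)
step 1: (137, 8)  from 8·(17,1) + (1,0)
…
step 3: (291, 17)  from 1·(154,9) + (137,8)
step 4: (2482, 145)  from 8·(291,17) + (154,9)
step 5: (84679, 4947)  from 34·(2482,145) + (291,17)
step 6: (679914, 39721)  from 8·(84679,4947) + (2482,145)
step 7: (764593, 44668)  from 1·(679914,39721) + (84679,4947)
step 8: (1444507, 84389)  from 1·(764593,44668) + (679914,39721)
step 9: (12320649, 719780)  from 8·(1444507,84389) + (764593,44668)
(x₁, y₁) = (12320649, 719780);  12320649² − 293·719780² = 1 ✓

12320649 719780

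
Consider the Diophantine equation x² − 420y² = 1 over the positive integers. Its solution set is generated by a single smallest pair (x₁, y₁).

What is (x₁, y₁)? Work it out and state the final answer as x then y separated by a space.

[20; 2,40] for √420; ℓ=2 ⇒ convergent index 1
i=0: a=20 ⇒ p=20, q=1
i=1: a=2 ⇒ p=41, q=2
fundamental: x₁=41, y₁=2  (since 1681 − 420·4 = 1)

41 2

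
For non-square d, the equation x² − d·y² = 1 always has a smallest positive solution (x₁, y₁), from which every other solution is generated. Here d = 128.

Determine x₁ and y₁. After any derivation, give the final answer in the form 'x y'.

[11; 3,5,3,22] for √128; ℓ=4 ⇒ convergent index 3
a_0=11:  p_0=11·1+0=11,  q_0=11·0+1=1
a_1=3:  p_1=3·11+1=34,  q_1=3·1+0=3
a_2=5:  p_2=5·34+11=181,  q_2=5·3+1=16
a_3=3:  p_3=3·181+34=577,  q_3=3·16+3=51
fundamental: x₁=577, y₁=51  (since 332929 − 128·2601 = 1)

577 51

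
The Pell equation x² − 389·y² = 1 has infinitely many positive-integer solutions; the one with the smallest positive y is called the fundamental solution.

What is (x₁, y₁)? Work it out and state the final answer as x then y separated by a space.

[19; 1,2,1,1,1,1,2,1,38] for √389; ℓ=9 ⇒ convergent index 17
k=0  a_k=19  p_k/q_k = 19/1
…
k=10  a_k=1  p_k/q_k = 50925/2582
…
k=13  a_k=1  p_k/q_k = 353911/17944
…
k=16  a_k=2  p_k/q_k = 2376809/120509
k=17  a_k=1  p_k/q_k = 3287049/166660
(x₁, y₁) = (3287049, 166660);  3287049² − 389·166660² = 1 ✓

3287049 166660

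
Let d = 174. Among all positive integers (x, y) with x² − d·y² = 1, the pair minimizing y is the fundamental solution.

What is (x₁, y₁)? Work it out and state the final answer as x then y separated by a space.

1451 110

[13; 5,4,5,26] for √174; ℓ=4 ⇒ convergent index 3
k=0  a_k=13  p_k/q_k = 13/1
…
k=2  a_k=4  p_k/q_k = 277/21
k=3  a_k=5  p_k/q_k = 1451/110
(x₁, y₁) = (1451, 110);  1451² − 174·110² = 1 ✓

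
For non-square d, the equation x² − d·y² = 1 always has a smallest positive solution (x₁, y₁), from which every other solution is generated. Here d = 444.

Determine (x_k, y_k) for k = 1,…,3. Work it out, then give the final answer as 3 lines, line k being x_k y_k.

295 14
174049 8260
102688615 4873386

d=444: √d = [21; 14,42] (ℓ=2, even), read p_1/q_1
i=0: a=21 ⇒ p=21, q=1
i=1: a=14 ⇒ p=295, q=14
→ (295, 14).  Check: 295²=87025, 444·14²=87024, difference 1.
n=2: (295,14)∘(295,14) = (295·295+444·14·14, 295·14+14·295) = (174049,8260)
n=3: (174049,8260)∘(295,14) = (295·174049+444·14·8260, 295·8260+14·174049) = (102688615,4873386)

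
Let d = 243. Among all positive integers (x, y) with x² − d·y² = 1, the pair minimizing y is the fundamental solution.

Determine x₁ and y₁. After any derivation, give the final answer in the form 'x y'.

√243 = [15; 1,1,2,3,15,3,2,1,1,30, …], period ℓ=10 (even) → k=9
i=0: a=15 ⇒ p=15, q=1
i=1: a=1 ⇒ p=16, q=1
…
i=4: a=3 ⇒ p=265, q=17
…
i=6: a=3 ⇒ p=12424, q=797
…
i=8: a=1 ⇒ p=41325, q=2651
i=9: a=1 ⇒ p=70226, q=4505
fundamental: x₁=70226, y₁=4505  (since 4931691076 − 243·20295025 = 1)

70226 4505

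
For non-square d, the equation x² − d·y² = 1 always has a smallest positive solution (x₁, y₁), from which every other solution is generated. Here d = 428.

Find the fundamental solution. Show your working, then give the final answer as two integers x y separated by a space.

d=428: √d = [20; 1,2,4,1,5,10,5,1,4,2,1,40] (ℓ=12, even), read p_11/q_11
i=0: a=20 ⇒ p=20, q=1
i=1: a=1 ⇒ p=21, q=1
i=2: a=2 ⇒ p=62, q=3
i=3: a=4 ⇒ p=269, q=13
i=4: a=1 ⇒ p=331, q=16
i=5: a=5 ⇒ p=1924, q=93
i=6: a=10 ⇒ p=19571, q=946
i=7: a=5 ⇒ p=99779, q=4823
i=8: a=1 ⇒ p=119350, q=5769
…
i=10: a=2 ⇒ p=1273708, q=61567
i=11: a=1 ⇒ p=1850887, q=89466
fundamental: x₁=1850887, y₁=89466  (since 3425782686769 − 428·8004165156 = 1)

1850887 89466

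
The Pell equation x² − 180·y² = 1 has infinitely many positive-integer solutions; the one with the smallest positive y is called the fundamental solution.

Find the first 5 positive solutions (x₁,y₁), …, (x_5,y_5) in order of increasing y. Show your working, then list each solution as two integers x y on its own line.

√180 → a₀=13, period (2,2,2,26); ℓ=4 even so k=3
a_0=13:  p_0=13·1+0=13,  q_0=13·0+1=1
a_1=2:  p_1=2·13+1=27,  q_1=2·1+0=2
a_2=2:  p_2=2·27+13=67,  q_2=2·2+1=5
a_3=2:  p_3=2·67+27=161,  q_3=2·5+2=12
(x₁, y₁) = (161, 12);  161² − 180·12² = 1 ✓
(x_2, y_2) = (161·161 + 180·12·12, 161·12 + 12·161) = (51841, 3864)
(x_3, y_3) = (161·51841 + 180·12·3864, 161·3864 + 12·51841) = (16692641, 1244196)
(x_4, y_4) = (161·16692641 + 180·12·1244196, 161·1244196 + 12·16692641) = (5374978561, 400627248)
(x_5, y_5) = (161·5374978561 + 180·12·400627248, 161·400627248 + 12·5374978561) = (1730726404001, 129000729660)

161 12
51841 3864
16692641 1244196
5374978561 400627248
1730726404001 129000729660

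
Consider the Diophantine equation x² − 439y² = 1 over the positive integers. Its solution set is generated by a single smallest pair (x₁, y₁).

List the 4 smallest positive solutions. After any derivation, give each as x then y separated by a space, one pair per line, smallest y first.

440 21
387199 18480
340734680 16262379
299846131201 14310875040

√439 = [20; 1,19,1,40, …], period ℓ=4 (even) → k=3
i=0: a=20 ⇒ p=20, q=1
i=1: a=1 ⇒ p=21, q=1
i=2: a=19 ⇒ p=419, q=20
i=3: a=1 ⇒ p=440, q=21
(x₁, y₁) = (440, 21);  440² − 439·21² = 1 ✓
(440+21√439)^2 = 387199 + 18480√439
(440+21√439)^3 = 340734680 + 16262379√439
(440+21√439)^4 = 299846131201 + 14310875040√439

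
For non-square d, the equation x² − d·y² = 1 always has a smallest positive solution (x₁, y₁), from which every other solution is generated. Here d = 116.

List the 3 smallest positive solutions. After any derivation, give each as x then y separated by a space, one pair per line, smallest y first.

√116 = [10; 1,3,2,1,4,1,2,3,1,20, …], period ℓ=10 (even) → k=9
a_0=10:  p_0=10·1+0=10,  q_0=10·0+1=1
…
a_4=1:  p_4=1·97+43=140,  q_4=1·9+4=13
…
a_6=1:  p_6=1·657+140=797,  q_6=1·61+13=74
a_7=2:  p_7=2·797+657=2251,  q_7=2·74+61=209
a_8=3:  p_8=3·2251+797=7550,  q_8=3·209+74=701
a_9=1:  p_9=1·7550+2251=9801,  q_9=1·701+209=910
→ (9801, 910).  Check: 9801²=96059601, 116·910²=96059600, difference 1.
(9801+910√116)^2 = 192119201 + 17837820√116
(9801+910√116)^3 = 3765920568201 + 349656946730√116

9801 910
192119201 17837820
3765920568201 349656946730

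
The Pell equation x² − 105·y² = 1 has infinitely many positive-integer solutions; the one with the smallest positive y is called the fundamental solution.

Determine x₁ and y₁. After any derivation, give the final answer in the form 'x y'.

41 4

√105 = [10; 4,20, …], period ℓ=2 (even) → k=1
i=0: a=10 ⇒ p=10, q=1
i=1: a=4 ⇒ p=41, q=4
(x₁, y₁) = (41, 4);  41² − 105·4² = 1 ✓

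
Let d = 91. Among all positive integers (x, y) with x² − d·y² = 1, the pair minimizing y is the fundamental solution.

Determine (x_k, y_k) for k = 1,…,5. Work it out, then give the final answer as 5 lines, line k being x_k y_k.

d=91: √d = [9; 1,1,5,1,5,1,1,18] (ℓ=8, even), read p_7/q_7
step 0: (9, 1)  from 9·(1,0) + (0,1)
…
step 3: (105, 11)  from 5·(19,2) + (10,1)
step 4: (124, 13)  from 1·(105,11) + (19,2)
…
step 6: (849, 89)  from 1·(725,76) + (124,13)
step 7: (1574, 165)  from 1·(849,89) + (725,76)
→ (1574, 165).  Check: 1574²=2477476, 91·165²=2477475, difference 1.
(1574+165√91)^2 = 4954951 + 519420√91
(1574+165√91)^3 = 15598184174 + 1635133995√91
(1574+165√91)^4 = 49103078824801 + 5147401296840√91
(1574+165√91)^5 = 154576476542289374 + 16204017647318325√91

1574 165
4954951 519420
15598184174 1635133995
49103078824801 5147401296840
154576476542289374 16204017647318325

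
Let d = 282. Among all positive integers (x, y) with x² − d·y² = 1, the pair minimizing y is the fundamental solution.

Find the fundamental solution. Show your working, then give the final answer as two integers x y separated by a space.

2351 140

√282 = [16; 1,3,1,4,1,3,1,32, …], period ℓ=8 (even) → k=7
a_0=16:  p_0=16·1+0=16,  q_0=16·0+1=1
a_1=1:  p_1=1·16+1=17,  q_1=1·1+0=1
a_2=3:  p_2=3·17+16=67,  q_2=3·1+1=4
a_3=1:  p_3=1·67+17=84,  q_3=1·4+1=5
a_4=4:  p_4=4·84+67=403,  q_4=4·5+4=24
a_5=1:  p_5=1·403+84=487,  q_5=1·24+5=29
a_6=3:  p_6=3·487+403=1864,  q_6=3·29+24=111
a_7=1:  p_7=1·1864+487=2351,  q_7=1·111+29=140
(x₁, y₁) = (2351, 140);  2351² − 282·140² = 1 ✓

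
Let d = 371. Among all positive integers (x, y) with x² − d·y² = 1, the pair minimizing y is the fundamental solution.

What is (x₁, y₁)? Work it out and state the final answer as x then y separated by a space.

1695 88

[19; 3,1,4,1,3,38] for √371; ℓ=6 ⇒ convergent index 5
step 0: (19, 1)  from 19·(1,0) + (0,1)
step 1: (58, 3)  from 3·(19,1) + (1,0)
…
step 3: (366, 19)  from 4·(77,4) + (58,3)
step 4: (443, 23)  from 1·(366,19) + (77,4)
step 5: (1695, 88)  from 3·(443,23) + (366,19)
fundamental: x₁=1695, y₁=88  (since 2873025 − 371·7744 = 1)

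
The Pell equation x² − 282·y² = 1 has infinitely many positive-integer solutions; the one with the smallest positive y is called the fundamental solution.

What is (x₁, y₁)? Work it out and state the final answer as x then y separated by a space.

2351 140

d=282: √d = [16; 1,3,1,4,1,3,1,32] (ℓ=8, even), read p_7/q_7
step 0: (16, 1)  from 16·(1,0) + (0,1)
…
step 2: (67, 4)  from 3·(17,1) + (16,1)
step 3: (84, 5)  from 1·(67,4) + (17,1)
step 4: (403, 24)  from 4·(84,5) + (67,4)
…
step 6: (1864, 111)  from 3·(487,29) + (403,24)
step 7: (2351, 140)  from 1·(1864,111) + (487,29)
(x₁, y₁) = (2351, 140);  2351² − 282·140² = 1 ✓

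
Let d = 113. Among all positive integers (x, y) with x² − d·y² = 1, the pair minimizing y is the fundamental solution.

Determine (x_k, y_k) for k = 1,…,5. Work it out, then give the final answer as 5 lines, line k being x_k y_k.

[10; 1,1,1,2,2,1,1,1,20] for √113; ℓ=9 ⇒ convergent index 17
step 0: (10, 1)  from 10·(1,0) + (0,1)
step 1: (11, 1)  from 1·(10,1) + (1,0)
…
step 3: (32, 3)  from 1·(21,2) + (11,1)
step 4: (85, 8)  from 2·(32,3) + (21,2)
step 5: (202, 19)  from 2·(85,8) + (32,3)
step 6: (287, 27)  from 1·(202,19) + (85,8)
step 7: (489, 46)  from 1·(287,27) + (202,19)
step 8: (776, 73)  from 1·(489,46) + (287,27)
step 9: (16009, 1506)  from 20·(776,73) + (489,46)
step 10: (16785, 1579)  from 1·(16009,1506) + (776,73)
step 11: (32794, 3085)  from 1·(16785,1579) + (16009,1506)
…
step 14: (313483, 29490)  from 2·(131952,12413) + (49579,4664)
…
step 16: (758918, 71393)  from 1·(445435,41903) + (313483,29490)
step 17: (1204353, 113296)  from 1·(758918,71393) + (445435,41903)
→ (1204353, 113296).  Check: 1204353²=1450466148609, 113·113296²=1450466148608, difference 1.
n=2: (1204353,113296)∘(1204353,113296) = (1204353·1204353+113·113296·113296, 1204353·113296+113296·1204353) = (2900932297217,272896754976)
n=3: (2900932297217,272896754976)∘(1204353,113296) = (1204353·2900932297217+113·113296·272896754976, 1204353·272896754976+113296·2900932297217) = (6987493029899166849,657328051091107760)
n=4: (6987493029899166849,657328051091107760)∘(1204353,113296) = (1204353·6987493029899166849+113·113296·657328051091107760, 1204353·657328051091107760+113296·6987493029899166849) = (16830816386073401651890177,1583310020631184911403584)
n=5: (16830816386073401651890177,1583310020631184911403584)∘(1204353,113296) = (1204353·16830816386073401651890177+113·113296·1583310020631184911403584, 1204353·1583310020631184911403584+113296·16830816386073401651890177) = (40540488414026331506287881514113,3813728346553801555156190094544)

1204353 113296
2900932297217 272896754976
6987493029899166849 657328051091107760
16830816386073401651890177 1583310020631184911403584
40540488414026331506287881514113 3813728346553801555156190094544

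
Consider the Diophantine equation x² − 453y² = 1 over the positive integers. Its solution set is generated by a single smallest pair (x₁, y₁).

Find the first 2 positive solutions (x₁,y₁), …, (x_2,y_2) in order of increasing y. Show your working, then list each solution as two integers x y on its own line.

d=453: √d = [21; 3,1,1,10,14,10,1,1,3,42] (ℓ=10, even), read p_9/q_9
step 0: (21, 1)  from 21·(1,0) + (0,1)
step 1: (64, 3)  from 3·(21,1) + (1,0)
…
step 5: (22199, 1043)  from 14·(1575,74) + (149,7)
…
step 8: (469329, 22051)  from 1·(245764,11547) + (223565,10504)
step 9: (1653751, 77700)  from 3·(469329,22051) + (245764,11547)
→ (1653751, 77700).  Check: 1653751²=2734892370001, 453·77700²=2734892370000, difference 1.
(1653751+77700√453)^2 = 5469784740001 + 256992905400√453

1653751 77700
5469784740001 256992905400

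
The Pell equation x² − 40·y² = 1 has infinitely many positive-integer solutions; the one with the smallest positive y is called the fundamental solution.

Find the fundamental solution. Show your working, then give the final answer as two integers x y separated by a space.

d=40: √d = [6; 3,12] (ℓ=2, even), read p_1/q_1
a_0=6:  p_0=6·1+0=6,  q_0=6·0+1=1
a_1=3:  p_1=3·6+1=19,  q_1=3·1+0=3
→ (19, 3).  Check: 19²=361, 40·3²=360, difference 1.

19 3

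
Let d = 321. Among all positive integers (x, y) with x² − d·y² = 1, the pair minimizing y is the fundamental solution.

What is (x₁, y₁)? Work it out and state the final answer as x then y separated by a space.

[17; 1,10,1,34] for √321; ℓ=4 ⇒ convergent index 3
i=0: a=17 ⇒ p=17, q=1
i=1: a=1 ⇒ p=18, q=1
i=2: a=10 ⇒ p=197, q=11
i=3: a=1 ⇒ p=215, q=12
(x₁, y₁) = (215, 12);  215² − 321·12² = 1 ✓

215 12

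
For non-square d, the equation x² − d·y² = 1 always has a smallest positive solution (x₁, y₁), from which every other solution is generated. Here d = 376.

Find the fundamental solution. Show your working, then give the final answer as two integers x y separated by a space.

2143295 110532

[19; 2,1,1,3,1,…,1,2,38] for √376; ℓ=16 ⇒ convergent index 15
k=0  a_k=19  p_k/q_k = 19/1
k=1  a_k=2  p_k/q_k = 39/2
…
k=3  a_k=1  p_k/q_k = 97/5
…
k=7  a_k=2  p_k/q_k = 2928/151
k=8  a_k=4  p_k/q_k = 12953/668
…
k=12  a_k=3  p_k/q_k = 368986/19029
k=13  a_k=1  p_k/q_k = 468441/24158
k=14  a_k=1  p_k/q_k = 837427/43187
k=15  a_k=2  p_k/q_k = 2143295/110532
fundamental: x₁=2143295, y₁=110532  (since 4593713457025 − 376·12217323024 = 1)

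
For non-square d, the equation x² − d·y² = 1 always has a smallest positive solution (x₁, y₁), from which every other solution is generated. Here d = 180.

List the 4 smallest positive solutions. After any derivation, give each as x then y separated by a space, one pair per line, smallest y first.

161 12
51841 3864
16692641 1244196
5374978561 400627248

d=180: √d = [13; 2,2,2,26] (ℓ=4, even), read p_3/q_3
step 0: (13, 1)  from 13·(1,0) + (0,1)
step 1: (27, 2)  from 2·(13,1) + (1,0)
step 2: (67, 5)  from 2·(27,2) + (13,1)
step 3: (161, 12)  from 2·(67,5) + (27,2)
(x₁, y₁) = (161, 12);  161² − 180·12² = 1 ✓
n=2: (161,12)∘(161,12) = (161·161+180·12·12, 161·12+12·161) = (51841,3864)
n=3: (51841,3864)∘(161,12) = (161·51841+180·12·3864, 161·3864+12·51841) = (16692641,1244196)
n=4: (16692641,1244196)∘(161,12) = (161·16692641+180·12·1244196, 161·1244196+12·16692641) = (5374978561,400627248)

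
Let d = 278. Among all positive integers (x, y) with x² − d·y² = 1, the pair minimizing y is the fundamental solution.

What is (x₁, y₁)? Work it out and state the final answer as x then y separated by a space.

[16; 1,2,16,2,1,32] for √278; ℓ=6 ⇒ convergent index 5
k=0  a_k=16  p_k/q_k = 16/1
k=1  a_k=1  p_k/q_k = 17/1
k=2  a_k=2  p_k/q_k = 50/3
k=3  a_k=16  p_k/q_k = 817/49
k=4  a_k=2  p_k/q_k = 1684/101
k=5  a_k=1  p_k/q_k = 2501/150
fundamental: x₁=2501, y₁=150  (since 6255001 − 278·22500 = 1)

2501 150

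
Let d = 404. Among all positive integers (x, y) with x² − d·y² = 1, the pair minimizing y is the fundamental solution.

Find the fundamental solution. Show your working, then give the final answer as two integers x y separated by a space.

d=404: √d = [20; 10,40] (ℓ=2, even), read p_1/q_1
i=0: a=20 ⇒ p=20, q=1
i=1: a=10 ⇒ p=201, q=10
(x₁, y₁) = (201, 10);  201² − 404·10² = 1 ✓

201 10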